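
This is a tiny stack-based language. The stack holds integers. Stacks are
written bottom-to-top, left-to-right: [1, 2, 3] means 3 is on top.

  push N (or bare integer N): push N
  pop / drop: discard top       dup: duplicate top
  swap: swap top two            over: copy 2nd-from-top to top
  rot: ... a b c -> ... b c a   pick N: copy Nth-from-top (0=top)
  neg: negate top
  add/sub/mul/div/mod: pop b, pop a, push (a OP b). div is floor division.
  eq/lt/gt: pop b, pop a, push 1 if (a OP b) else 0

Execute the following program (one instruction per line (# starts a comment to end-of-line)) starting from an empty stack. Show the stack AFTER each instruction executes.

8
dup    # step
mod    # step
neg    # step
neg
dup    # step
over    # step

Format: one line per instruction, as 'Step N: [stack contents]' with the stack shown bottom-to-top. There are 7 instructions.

Step 1: [8]
Step 2: [8, 8]
Step 3: [0]
Step 4: [0]
Step 5: [0]
Step 6: [0, 0]
Step 7: [0, 0, 0]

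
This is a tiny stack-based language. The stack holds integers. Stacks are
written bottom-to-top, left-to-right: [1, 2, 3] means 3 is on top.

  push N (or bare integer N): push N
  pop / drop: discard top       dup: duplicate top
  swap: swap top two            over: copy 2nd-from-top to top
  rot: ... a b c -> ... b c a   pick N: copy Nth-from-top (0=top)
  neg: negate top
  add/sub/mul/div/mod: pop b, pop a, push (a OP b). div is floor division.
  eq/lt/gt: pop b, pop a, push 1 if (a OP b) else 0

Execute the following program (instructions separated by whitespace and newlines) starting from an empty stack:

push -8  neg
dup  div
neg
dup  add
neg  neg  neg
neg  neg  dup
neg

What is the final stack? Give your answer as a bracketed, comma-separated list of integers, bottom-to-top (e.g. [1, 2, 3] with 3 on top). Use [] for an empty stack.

After 'push -8': [-8]
After 'neg': [8]
After 'dup': [8, 8]
After 'div': [1]
After 'neg': [-1]
After 'dup': [-1, -1]
After 'add': [-2]
After 'neg': [2]
After 'neg': [-2]
After 'neg': [2]
After 'neg': [-2]
After 'neg': [2]
After 'dup': [2, 2]
After 'neg': [2, -2]

Answer: [2, -2]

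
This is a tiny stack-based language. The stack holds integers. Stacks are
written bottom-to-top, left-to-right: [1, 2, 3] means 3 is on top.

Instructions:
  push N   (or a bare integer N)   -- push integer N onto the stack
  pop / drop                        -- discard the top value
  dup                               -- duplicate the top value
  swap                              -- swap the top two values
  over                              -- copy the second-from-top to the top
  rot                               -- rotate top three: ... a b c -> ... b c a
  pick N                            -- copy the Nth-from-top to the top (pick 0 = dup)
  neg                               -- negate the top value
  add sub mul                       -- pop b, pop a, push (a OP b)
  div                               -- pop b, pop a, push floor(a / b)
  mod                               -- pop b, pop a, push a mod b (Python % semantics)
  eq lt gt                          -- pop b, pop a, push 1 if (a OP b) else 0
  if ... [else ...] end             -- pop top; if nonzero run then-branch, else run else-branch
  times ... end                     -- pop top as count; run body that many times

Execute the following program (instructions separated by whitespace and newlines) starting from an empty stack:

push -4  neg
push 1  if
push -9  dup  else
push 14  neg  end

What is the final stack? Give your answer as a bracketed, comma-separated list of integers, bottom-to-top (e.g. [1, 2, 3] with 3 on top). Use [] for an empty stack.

After 'push -4': [-4]
After 'neg': [4]
After 'push 1': [4, 1]
After 'if': [4]
After 'push -9': [4, -9]
After 'dup': [4, -9, -9]

Answer: [4, -9, -9]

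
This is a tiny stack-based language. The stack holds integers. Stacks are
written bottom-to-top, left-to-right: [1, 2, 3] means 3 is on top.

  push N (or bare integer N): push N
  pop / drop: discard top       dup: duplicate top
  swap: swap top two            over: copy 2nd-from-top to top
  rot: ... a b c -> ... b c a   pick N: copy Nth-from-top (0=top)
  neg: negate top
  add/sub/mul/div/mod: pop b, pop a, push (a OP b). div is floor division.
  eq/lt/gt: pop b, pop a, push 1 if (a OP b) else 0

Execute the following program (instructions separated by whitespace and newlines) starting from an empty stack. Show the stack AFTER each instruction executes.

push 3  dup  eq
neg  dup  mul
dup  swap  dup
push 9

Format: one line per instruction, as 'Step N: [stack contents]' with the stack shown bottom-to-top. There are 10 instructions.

Step 1: [3]
Step 2: [3, 3]
Step 3: [1]
Step 4: [-1]
Step 5: [-1, -1]
Step 6: [1]
Step 7: [1, 1]
Step 8: [1, 1]
Step 9: [1, 1, 1]
Step 10: [1, 1, 1, 9]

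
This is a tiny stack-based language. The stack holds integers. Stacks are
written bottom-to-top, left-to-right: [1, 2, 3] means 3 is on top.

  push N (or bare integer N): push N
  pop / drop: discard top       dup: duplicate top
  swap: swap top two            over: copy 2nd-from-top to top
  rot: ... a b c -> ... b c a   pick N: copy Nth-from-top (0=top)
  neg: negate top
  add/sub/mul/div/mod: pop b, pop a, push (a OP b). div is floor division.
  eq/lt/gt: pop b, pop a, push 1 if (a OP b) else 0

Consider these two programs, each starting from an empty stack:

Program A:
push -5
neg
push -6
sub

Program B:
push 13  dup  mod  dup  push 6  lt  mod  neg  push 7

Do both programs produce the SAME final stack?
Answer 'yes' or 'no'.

Program A trace:
  After 'push -5': [-5]
  After 'neg': [5]
  After 'push -6': [5, -6]
  After 'sub': [11]
Program A final stack: [11]

Program B trace:
  After 'push 13': [13]
  After 'dup': [13, 13]
  After 'mod': [0]
  After 'dup': [0, 0]
  After 'push 6': [0, 0, 6]
  After 'lt': [0, 1]
  After 'mod': [0]
  After 'neg': [0]
  After 'push 7': [0, 7]
Program B final stack: [0, 7]
Same: no

Answer: no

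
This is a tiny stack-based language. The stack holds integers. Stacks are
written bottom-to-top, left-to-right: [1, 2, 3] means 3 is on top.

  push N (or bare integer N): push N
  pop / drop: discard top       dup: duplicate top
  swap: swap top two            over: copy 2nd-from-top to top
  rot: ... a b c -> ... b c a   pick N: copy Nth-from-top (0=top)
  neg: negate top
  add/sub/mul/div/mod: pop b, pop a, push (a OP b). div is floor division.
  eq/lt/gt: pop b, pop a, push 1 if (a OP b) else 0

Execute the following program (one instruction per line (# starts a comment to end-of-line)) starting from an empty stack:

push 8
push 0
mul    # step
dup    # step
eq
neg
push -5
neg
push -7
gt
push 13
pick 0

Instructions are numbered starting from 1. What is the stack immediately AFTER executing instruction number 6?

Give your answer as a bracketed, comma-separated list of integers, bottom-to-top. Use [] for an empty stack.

Answer: [-1]

Derivation:
Step 1 ('push 8'): [8]
Step 2 ('push 0'): [8, 0]
Step 3 ('mul'): [0]
Step 4 ('dup'): [0, 0]
Step 5 ('eq'): [1]
Step 6 ('neg'): [-1]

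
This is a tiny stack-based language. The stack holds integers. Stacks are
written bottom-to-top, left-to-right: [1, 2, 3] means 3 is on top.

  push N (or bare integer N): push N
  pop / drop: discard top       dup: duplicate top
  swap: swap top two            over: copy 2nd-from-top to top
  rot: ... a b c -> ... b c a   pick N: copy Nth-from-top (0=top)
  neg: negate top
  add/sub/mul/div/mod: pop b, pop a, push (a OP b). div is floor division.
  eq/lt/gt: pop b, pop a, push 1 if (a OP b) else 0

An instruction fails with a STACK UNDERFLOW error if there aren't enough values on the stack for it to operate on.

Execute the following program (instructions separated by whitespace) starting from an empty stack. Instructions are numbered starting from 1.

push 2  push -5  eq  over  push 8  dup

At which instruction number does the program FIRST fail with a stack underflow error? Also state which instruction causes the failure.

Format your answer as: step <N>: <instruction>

Answer: step 4: over

Derivation:
Step 1 ('push 2'): stack = [2], depth = 1
Step 2 ('push -5'): stack = [2, -5], depth = 2
Step 3 ('eq'): stack = [0], depth = 1
Step 4 ('over'): needs 2 value(s) but depth is 1 — STACK UNDERFLOW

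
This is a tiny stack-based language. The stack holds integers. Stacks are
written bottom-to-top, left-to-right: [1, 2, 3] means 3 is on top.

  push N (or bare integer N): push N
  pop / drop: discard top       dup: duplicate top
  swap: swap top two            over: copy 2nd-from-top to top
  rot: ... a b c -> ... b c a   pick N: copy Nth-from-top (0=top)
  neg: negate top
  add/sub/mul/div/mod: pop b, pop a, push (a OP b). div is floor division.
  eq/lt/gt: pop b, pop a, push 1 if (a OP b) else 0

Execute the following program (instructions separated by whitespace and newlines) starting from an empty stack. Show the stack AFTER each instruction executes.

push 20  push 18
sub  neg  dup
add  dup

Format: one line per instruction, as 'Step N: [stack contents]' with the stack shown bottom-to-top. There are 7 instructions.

Step 1: [20]
Step 2: [20, 18]
Step 3: [2]
Step 4: [-2]
Step 5: [-2, -2]
Step 6: [-4]
Step 7: [-4, -4]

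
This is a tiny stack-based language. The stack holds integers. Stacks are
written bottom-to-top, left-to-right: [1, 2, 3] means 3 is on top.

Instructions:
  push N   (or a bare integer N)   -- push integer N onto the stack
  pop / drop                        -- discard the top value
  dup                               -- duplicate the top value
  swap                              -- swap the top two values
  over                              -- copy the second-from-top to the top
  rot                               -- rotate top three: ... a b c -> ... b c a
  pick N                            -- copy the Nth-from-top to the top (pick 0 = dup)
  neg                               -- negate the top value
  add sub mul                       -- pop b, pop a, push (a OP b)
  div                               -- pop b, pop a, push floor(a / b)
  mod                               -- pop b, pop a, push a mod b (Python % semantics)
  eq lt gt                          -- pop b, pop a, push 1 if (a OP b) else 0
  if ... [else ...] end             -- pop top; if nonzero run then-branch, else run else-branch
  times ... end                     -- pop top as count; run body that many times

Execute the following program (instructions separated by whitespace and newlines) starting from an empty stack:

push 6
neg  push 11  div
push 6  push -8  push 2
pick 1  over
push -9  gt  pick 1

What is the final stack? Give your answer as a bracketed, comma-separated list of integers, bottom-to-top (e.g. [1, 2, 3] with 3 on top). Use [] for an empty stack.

Answer: [-1, 6, -8, 2, -8, 1, -8]

Derivation:
After 'push 6': [6]
After 'neg': [-6]
After 'push 11': [-6, 11]
After 'div': [-1]
After 'push 6': [-1, 6]
After 'push -8': [-1, 6, -8]
After 'push 2': [-1, 6, -8, 2]
After 'pick 1': [-1, 6, -8, 2, -8]
After 'over': [-1, 6, -8, 2, -8, 2]
After 'push -9': [-1, 6, -8, 2, -8, 2, -9]
After 'gt': [-1, 6, -8, 2, -8, 1]
After 'pick 1': [-1, 6, -8, 2, -8, 1, -8]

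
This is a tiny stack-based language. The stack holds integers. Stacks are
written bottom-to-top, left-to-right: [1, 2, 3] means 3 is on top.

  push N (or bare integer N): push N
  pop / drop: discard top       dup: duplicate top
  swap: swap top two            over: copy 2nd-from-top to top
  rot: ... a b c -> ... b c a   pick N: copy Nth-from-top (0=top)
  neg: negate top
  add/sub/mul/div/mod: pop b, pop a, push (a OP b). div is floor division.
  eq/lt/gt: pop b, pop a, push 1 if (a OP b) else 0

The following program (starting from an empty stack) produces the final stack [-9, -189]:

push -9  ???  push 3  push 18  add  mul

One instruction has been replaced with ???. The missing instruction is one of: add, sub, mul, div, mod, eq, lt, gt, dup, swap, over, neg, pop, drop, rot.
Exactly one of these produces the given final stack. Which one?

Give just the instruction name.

Answer: dup

Derivation:
Stack before ???: [-9]
Stack after ???:  [-9, -9]
The instruction that transforms [-9] -> [-9, -9] is: dup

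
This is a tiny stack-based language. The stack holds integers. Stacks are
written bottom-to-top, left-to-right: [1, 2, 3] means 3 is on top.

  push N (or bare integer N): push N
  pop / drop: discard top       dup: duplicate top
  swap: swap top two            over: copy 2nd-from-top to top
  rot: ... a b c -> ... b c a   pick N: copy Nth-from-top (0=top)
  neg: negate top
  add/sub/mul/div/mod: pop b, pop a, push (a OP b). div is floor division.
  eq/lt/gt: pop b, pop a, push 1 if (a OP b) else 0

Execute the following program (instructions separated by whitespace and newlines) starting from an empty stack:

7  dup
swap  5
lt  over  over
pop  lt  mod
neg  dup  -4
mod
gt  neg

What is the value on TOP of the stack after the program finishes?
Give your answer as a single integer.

Answer: 0

Derivation:
After 'push 7': [7]
After 'dup': [7, 7]
After 'swap': [7, 7]
After 'push 5': [7, 7, 5]
After 'lt': [7, 0]
After 'over': [7, 0, 7]
After 'over': [7, 0, 7, 0]
After 'pop': [7, 0, 7]
After 'lt': [7, 1]
After 'mod': [0]
After 'neg': [0]
After 'dup': [0, 0]
After 'push -4': [0, 0, -4]
After 'mod': [0, 0]
After 'gt': [0]
After 'neg': [0]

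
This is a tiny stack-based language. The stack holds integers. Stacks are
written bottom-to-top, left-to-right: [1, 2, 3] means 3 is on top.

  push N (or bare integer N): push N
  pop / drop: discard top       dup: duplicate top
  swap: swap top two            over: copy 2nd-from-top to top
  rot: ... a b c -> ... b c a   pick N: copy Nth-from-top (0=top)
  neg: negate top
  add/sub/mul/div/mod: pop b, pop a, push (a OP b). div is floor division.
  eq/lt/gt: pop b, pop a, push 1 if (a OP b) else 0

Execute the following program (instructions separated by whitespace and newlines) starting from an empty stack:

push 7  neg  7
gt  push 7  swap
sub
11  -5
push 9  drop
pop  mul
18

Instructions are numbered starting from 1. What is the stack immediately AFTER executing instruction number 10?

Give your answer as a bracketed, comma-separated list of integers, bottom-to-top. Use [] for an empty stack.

Answer: [7, 11, -5, 9]

Derivation:
Step 1 ('push 7'): [7]
Step 2 ('neg'): [-7]
Step 3 ('7'): [-7, 7]
Step 4 ('gt'): [0]
Step 5 ('push 7'): [0, 7]
Step 6 ('swap'): [7, 0]
Step 7 ('sub'): [7]
Step 8 ('11'): [7, 11]
Step 9 ('-5'): [7, 11, -5]
Step 10 ('push 9'): [7, 11, -5, 9]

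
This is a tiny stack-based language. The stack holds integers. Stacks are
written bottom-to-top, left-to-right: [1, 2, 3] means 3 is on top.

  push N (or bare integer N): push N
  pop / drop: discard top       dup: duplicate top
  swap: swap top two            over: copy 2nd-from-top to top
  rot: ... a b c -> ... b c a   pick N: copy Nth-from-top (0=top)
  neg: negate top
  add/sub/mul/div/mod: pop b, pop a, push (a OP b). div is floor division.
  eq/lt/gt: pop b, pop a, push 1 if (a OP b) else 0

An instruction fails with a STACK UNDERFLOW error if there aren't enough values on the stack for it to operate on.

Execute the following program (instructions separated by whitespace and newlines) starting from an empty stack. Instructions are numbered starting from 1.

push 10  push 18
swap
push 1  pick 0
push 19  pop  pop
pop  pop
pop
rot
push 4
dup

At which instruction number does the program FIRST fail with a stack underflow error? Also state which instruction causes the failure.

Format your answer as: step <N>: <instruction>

Answer: step 12: rot

Derivation:
Step 1 ('push 10'): stack = [10], depth = 1
Step 2 ('push 18'): stack = [10, 18], depth = 2
Step 3 ('swap'): stack = [18, 10], depth = 2
Step 4 ('push 1'): stack = [18, 10, 1], depth = 3
Step 5 ('pick 0'): stack = [18, 10, 1, 1], depth = 4
Step 6 ('push 19'): stack = [18, 10, 1, 1, 19], depth = 5
Step 7 ('pop'): stack = [18, 10, 1, 1], depth = 4
Step 8 ('pop'): stack = [18, 10, 1], depth = 3
Step 9 ('pop'): stack = [18, 10], depth = 2
Step 10 ('pop'): stack = [18], depth = 1
Step 11 ('pop'): stack = [], depth = 0
Step 12 ('rot'): needs 3 value(s) but depth is 0 — STACK UNDERFLOW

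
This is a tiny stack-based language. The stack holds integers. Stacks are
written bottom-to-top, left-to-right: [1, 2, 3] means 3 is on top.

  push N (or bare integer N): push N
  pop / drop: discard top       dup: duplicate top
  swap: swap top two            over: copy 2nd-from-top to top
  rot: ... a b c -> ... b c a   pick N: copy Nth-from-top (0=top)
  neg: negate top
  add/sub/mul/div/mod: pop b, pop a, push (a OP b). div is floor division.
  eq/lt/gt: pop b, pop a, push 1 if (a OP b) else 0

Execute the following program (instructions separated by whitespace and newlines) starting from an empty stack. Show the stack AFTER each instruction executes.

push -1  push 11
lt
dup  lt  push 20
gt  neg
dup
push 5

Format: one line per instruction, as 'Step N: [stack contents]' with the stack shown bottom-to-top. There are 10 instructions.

Step 1: [-1]
Step 2: [-1, 11]
Step 3: [1]
Step 4: [1, 1]
Step 5: [0]
Step 6: [0, 20]
Step 7: [0]
Step 8: [0]
Step 9: [0, 0]
Step 10: [0, 0, 5]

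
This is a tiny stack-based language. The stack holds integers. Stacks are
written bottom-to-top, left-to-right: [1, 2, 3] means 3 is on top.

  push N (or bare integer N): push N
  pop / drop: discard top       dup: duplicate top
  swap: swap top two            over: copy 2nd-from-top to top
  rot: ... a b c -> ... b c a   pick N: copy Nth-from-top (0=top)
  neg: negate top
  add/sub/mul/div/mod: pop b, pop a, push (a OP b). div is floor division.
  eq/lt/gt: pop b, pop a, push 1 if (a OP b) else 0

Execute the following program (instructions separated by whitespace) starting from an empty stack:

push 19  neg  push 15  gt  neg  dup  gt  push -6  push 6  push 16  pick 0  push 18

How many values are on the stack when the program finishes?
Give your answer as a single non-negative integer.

After 'push 19': stack = [19] (depth 1)
After 'neg': stack = [-19] (depth 1)
After 'push 15': stack = [-19, 15] (depth 2)
After 'gt': stack = [0] (depth 1)
After 'neg': stack = [0] (depth 1)
After 'dup': stack = [0, 0] (depth 2)
After 'gt': stack = [0] (depth 1)
After 'push -6': stack = [0, -6] (depth 2)
After 'push 6': stack = [0, -6, 6] (depth 3)
After 'push 16': stack = [0, -6, 6, 16] (depth 4)
After 'pick 0': stack = [0, -6, 6, 16, 16] (depth 5)
After 'push 18': stack = [0, -6, 6, 16, 16, 18] (depth 6)

Answer: 6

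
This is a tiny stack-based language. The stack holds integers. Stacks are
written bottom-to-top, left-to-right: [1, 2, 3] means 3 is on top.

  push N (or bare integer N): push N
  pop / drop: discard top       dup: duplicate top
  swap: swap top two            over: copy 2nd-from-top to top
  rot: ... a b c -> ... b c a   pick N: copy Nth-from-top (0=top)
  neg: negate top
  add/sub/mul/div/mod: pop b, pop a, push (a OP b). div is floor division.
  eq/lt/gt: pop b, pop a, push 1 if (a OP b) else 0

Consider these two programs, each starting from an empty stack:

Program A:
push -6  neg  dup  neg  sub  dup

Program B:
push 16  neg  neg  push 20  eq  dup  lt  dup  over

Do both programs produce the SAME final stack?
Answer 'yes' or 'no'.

Answer: no

Derivation:
Program A trace:
  After 'push -6': [-6]
  After 'neg': [6]
  After 'dup': [6, 6]
  After 'neg': [6, -6]
  After 'sub': [12]
  After 'dup': [12, 12]
Program A final stack: [12, 12]

Program B trace:
  After 'push 16': [16]
  After 'neg': [-16]
  After 'neg': [16]
  After 'push 20': [16, 20]
  After 'eq': [0]
  After 'dup': [0, 0]
  After 'lt': [0]
  After 'dup': [0, 0]
  After 'over': [0, 0, 0]
Program B final stack: [0, 0, 0]
Same: no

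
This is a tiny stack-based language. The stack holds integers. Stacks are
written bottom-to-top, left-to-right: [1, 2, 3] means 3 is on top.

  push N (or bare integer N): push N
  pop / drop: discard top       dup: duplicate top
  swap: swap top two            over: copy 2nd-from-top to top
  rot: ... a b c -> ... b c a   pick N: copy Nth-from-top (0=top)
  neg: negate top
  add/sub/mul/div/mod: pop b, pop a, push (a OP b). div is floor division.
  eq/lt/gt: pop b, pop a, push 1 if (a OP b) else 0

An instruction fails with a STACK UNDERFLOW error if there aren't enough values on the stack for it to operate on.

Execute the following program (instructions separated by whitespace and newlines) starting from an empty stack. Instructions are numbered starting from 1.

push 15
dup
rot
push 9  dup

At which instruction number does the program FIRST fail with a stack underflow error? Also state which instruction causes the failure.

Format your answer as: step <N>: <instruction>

Step 1 ('push 15'): stack = [15], depth = 1
Step 2 ('dup'): stack = [15, 15], depth = 2
Step 3 ('rot'): needs 3 value(s) but depth is 2 — STACK UNDERFLOW

Answer: step 3: rot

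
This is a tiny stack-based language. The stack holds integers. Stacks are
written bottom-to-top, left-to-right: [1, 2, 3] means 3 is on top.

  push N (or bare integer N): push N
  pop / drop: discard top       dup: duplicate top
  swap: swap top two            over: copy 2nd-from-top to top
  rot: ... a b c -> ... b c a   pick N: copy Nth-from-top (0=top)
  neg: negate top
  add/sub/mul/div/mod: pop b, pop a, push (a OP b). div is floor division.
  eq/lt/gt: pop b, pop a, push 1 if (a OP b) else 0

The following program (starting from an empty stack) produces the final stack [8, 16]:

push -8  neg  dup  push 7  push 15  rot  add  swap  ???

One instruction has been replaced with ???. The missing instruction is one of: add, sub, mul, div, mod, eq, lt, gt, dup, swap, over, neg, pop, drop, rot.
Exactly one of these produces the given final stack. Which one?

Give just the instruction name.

Stack before ???: [8, 23, 7]
Stack after ???:  [8, 16]
The instruction that transforms [8, 23, 7] -> [8, 16] is: sub

Answer: sub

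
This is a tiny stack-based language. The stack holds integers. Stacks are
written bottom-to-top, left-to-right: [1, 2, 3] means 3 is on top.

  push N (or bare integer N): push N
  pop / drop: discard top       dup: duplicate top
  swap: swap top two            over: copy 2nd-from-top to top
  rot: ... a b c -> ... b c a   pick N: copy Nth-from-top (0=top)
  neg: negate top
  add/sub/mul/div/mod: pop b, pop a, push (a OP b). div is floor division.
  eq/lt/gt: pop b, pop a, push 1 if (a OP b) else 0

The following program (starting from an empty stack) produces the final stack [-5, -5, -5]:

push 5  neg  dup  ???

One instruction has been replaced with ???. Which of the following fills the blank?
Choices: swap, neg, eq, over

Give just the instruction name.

Answer: over

Derivation:
Stack before ???: [-5, -5]
Stack after ???:  [-5, -5, -5]
Checking each choice:
  swap: produces [-5, -5]
  neg: produces [-5, 5]
  eq: produces [1]
  over: MATCH


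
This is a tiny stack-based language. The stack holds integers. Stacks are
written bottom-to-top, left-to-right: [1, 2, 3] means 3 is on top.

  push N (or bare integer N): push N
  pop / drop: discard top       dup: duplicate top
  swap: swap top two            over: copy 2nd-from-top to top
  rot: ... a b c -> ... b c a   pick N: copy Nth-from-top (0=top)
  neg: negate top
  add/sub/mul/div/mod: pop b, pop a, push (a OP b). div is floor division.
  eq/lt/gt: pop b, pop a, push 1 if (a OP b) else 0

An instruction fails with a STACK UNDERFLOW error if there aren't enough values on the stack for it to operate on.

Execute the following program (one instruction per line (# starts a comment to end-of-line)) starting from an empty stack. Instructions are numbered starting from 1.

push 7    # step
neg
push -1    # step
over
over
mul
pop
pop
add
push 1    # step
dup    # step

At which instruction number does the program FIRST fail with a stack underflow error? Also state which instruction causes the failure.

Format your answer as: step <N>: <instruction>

Answer: step 9: add

Derivation:
Step 1 ('push 7'): stack = [7], depth = 1
Step 2 ('neg'): stack = [-7], depth = 1
Step 3 ('push -1'): stack = [-7, -1], depth = 2
Step 4 ('over'): stack = [-7, -1, -7], depth = 3
Step 5 ('over'): stack = [-7, -1, -7, -1], depth = 4
Step 6 ('mul'): stack = [-7, -1, 7], depth = 3
Step 7 ('pop'): stack = [-7, -1], depth = 2
Step 8 ('pop'): stack = [-7], depth = 1
Step 9 ('add'): needs 2 value(s) but depth is 1 — STACK UNDERFLOW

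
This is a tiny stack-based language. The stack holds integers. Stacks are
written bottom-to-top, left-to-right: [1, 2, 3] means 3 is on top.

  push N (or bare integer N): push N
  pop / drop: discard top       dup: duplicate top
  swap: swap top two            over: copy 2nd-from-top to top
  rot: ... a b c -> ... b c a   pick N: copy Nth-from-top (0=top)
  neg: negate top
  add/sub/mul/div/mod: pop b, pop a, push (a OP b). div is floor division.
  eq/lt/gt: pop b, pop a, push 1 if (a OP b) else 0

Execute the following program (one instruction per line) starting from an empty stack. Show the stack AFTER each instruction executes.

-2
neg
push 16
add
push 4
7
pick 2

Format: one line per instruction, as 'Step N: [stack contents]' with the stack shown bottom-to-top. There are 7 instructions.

Step 1: [-2]
Step 2: [2]
Step 3: [2, 16]
Step 4: [18]
Step 5: [18, 4]
Step 6: [18, 4, 7]
Step 7: [18, 4, 7, 18]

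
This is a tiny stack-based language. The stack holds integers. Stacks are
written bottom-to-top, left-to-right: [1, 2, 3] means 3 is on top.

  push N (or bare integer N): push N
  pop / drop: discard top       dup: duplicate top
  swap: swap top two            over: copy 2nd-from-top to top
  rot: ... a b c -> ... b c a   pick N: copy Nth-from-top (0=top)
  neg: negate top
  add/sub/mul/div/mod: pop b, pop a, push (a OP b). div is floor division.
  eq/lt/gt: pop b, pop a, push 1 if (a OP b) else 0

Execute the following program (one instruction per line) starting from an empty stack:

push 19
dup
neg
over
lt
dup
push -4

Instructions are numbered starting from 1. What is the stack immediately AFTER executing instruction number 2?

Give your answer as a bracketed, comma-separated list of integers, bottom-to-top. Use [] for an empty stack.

Answer: [19, 19]

Derivation:
Step 1 ('push 19'): [19]
Step 2 ('dup'): [19, 19]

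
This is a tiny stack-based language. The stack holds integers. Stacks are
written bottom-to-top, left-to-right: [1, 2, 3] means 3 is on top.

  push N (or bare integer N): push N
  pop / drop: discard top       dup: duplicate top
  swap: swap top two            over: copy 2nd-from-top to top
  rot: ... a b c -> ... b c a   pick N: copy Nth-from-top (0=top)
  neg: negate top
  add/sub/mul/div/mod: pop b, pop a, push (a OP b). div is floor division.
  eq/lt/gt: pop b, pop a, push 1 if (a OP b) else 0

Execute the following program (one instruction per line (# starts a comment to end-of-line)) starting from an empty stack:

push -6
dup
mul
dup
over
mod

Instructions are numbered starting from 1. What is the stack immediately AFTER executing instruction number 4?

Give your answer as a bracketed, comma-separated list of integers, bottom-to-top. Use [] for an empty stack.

Step 1 ('push -6'): [-6]
Step 2 ('dup'): [-6, -6]
Step 3 ('mul'): [36]
Step 4 ('dup'): [36, 36]

Answer: [36, 36]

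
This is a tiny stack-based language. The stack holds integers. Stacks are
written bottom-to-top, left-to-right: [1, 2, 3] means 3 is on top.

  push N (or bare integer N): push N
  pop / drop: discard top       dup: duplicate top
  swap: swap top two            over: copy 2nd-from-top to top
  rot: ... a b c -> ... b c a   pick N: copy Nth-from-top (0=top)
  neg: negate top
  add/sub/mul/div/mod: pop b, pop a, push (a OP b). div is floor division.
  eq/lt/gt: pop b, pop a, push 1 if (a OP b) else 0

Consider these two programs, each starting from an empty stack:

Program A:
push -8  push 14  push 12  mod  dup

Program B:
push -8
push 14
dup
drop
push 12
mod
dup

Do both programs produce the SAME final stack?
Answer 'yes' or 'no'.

Answer: yes

Derivation:
Program A trace:
  After 'push -8': [-8]
  After 'push 14': [-8, 14]
  After 'push 12': [-8, 14, 12]
  After 'mod': [-8, 2]
  After 'dup': [-8, 2, 2]
Program A final stack: [-8, 2, 2]

Program B trace:
  After 'push -8': [-8]
  After 'push 14': [-8, 14]
  After 'dup': [-8, 14, 14]
  After 'drop': [-8, 14]
  After 'push 12': [-8, 14, 12]
  After 'mod': [-8, 2]
  After 'dup': [-8, 2, 2]
Program B final stack: [-8, 2, 2]
Same: yes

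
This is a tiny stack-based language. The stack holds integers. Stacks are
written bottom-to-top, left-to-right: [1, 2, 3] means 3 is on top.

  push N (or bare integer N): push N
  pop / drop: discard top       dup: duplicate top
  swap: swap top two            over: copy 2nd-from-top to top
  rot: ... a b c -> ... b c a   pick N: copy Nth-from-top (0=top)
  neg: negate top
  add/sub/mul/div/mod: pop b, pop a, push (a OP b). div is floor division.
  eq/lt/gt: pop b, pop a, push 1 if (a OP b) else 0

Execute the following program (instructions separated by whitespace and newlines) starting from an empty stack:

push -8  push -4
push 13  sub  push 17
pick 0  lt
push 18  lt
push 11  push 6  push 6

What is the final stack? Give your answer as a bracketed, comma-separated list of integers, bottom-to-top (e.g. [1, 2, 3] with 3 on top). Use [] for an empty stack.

Answer: [-8, -17, 1, 11, 6, 6]

Derivation:
After 'push -8': [-8]
After 'push -4': [-8, -4]
After 'push 13': [-8, -4, 13]
After 'sub': [-8, -17]
After 'push 17': [-8, -17, 17]
After 'pick 0': [-8, -17, 17, 17]
After 'lt': [-8, -17, 0]
After 'push 18': [-8, -17, 0, 18]
After 'lt': [-8, -17, 1]
After 'push 11': [-8, -17, 1, 11]
After 'push 6': [-8, -17, 1, 11, 6]
After 'push 6': [-8, -17, 1, 11, 6, 6]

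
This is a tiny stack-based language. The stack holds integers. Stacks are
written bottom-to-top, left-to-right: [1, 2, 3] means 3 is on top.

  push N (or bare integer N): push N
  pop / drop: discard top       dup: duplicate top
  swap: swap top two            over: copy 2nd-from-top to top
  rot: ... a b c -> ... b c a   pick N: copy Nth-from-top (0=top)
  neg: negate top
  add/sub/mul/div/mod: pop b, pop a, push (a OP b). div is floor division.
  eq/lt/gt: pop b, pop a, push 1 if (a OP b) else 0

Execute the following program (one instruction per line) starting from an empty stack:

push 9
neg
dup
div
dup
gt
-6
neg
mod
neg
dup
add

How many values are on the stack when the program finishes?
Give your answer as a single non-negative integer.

After 'push 9': stack = [9] (depth 1)
After 'neg': stack = [-9] (depth 1)
After 'dup': stack = [-9, -9] (depth 2)
After 'div': stack = [1] (depth 1)
After 'dup': stack = [1, 1] (depth 2)
After 'gt': stack = [0] (depth 1)
After 'push -6': stack = [0, -6] (depth 2)
After 'neg': stack = [0, 6] (depth 2)
After 'mod': stack = [0] (depth 1)
After 'neg': stack = [0] (depth 1)
After 'dup': stack = [0, 0] (depth 2)
After 'add': stack = [0] (depth 1)

Answer: 1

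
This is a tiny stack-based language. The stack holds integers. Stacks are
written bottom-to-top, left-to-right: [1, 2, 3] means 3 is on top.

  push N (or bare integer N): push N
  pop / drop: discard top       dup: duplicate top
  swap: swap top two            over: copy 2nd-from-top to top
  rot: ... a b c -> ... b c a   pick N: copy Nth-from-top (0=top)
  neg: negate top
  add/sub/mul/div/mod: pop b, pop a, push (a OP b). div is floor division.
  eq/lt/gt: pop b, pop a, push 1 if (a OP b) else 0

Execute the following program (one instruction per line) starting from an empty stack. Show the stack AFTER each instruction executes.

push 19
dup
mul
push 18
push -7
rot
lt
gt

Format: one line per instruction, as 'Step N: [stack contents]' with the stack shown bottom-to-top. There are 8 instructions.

Step 1: [19]
Step 2: [19, 19]
Step 3: [361]
Step 4: [361, 18]
Step 5: [361, 18, -7]
Step 6: [18, -7, 361]
Step 7: [18, 1]
Step 8: [1]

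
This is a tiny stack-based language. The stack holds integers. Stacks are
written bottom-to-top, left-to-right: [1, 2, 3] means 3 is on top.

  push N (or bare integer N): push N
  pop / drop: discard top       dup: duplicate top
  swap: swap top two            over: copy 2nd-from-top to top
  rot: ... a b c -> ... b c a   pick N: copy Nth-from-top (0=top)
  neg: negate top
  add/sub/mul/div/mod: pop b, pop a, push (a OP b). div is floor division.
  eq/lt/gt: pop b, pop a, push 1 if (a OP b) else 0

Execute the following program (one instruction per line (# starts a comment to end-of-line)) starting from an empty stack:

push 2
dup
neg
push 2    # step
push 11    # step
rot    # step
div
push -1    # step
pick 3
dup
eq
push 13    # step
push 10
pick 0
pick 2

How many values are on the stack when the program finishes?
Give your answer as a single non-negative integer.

After 'push 2': stack = [2] (depth 1)
After 'dup': stack = [2, 2] (depth 2)
After 'neg': stack = [2, -2] (depth 2)
After 'push 2': stack = [2, -2, 2] (depth 3)
After 'push 11': stack = [2, -2, 2, 11] (depth 4)
After 'rot': stack = [2, 2, 11, -2] (depth 4)
After 'div': stack = [2, 2, -6] (depth 3)
After 'push -1': stack = [2, 2, -6, -1] (depth 4)
After 'pick 3': stack = [2, 2, -6, -1, 2] (depth 5)
After 'dup': stack = [2, 2, -6, -1, 2, 2] (depth 6)
After 'eq': stack = [2, 2, -6, -1, 1] (depth 5)
After 'push 13': stack = [2, 2, -6, -1, 1, 13] (depth 6)
After 'push 10': stack = [2, 2, -6, -1, 1, 13, 10] (depth 7)
After 'pick 0': stack = [2, 2, -6, -1, 1, 13, 10, 10] (depth 8)
After 'pick 2': stack = [2, 2, -6, -1, 1, 13, 10, 10, 13] (depth 9)

Answer: 9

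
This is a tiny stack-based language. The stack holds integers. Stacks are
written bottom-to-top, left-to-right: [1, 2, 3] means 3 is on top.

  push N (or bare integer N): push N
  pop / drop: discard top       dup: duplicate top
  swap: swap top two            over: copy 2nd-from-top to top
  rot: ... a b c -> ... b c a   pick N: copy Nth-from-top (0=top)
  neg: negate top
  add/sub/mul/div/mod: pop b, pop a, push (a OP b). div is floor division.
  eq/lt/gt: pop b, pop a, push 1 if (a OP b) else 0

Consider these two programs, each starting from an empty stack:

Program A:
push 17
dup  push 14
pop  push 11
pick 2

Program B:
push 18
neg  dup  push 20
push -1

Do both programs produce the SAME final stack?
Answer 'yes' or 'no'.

Answer: no

Derivation:
Program A trace:
  After 'push 17': [17]
  After 'dup': [17, 17]
  After 'push 14': [17, 17, 14]
  After 'pop': [17, 17]
  After 'push 11': [17, 17, 11]
  After 'pick 2': [17, 17, 11, 17]
Program A final stack: [17, 17, 11, 17]

Program B trace:
  After 'push 18': [18]
  After 'neg': [-18]
  After 'dup': [-18, -18]
  After 'push 20': [-18, -18, 20]
  After 'push -1': [-18, -18, 20, -1]
Program B final stack: [-18, -18, 20, -1]
Same: no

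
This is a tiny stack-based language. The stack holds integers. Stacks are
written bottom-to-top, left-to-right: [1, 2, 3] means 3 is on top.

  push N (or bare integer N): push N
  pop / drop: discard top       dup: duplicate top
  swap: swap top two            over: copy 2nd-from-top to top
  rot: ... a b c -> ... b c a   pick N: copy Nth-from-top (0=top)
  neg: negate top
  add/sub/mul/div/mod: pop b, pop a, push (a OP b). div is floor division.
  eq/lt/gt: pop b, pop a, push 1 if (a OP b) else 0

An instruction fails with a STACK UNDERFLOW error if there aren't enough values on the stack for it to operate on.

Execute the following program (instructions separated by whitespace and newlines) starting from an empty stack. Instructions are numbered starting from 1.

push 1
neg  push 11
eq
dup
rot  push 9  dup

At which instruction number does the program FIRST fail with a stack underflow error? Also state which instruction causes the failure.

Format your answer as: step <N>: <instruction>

Step 1 ('push 1'): stack = [1], depth = 1
Step 2 ('neg'): stack = [-1], depth = 1
Step 3 ('push 11'): stack = [-1, 11], depth = 2
Step 4 ('eq'): stack = [0], depth = 1
Step 5 ('dup'): stack = [0, 0], depth = 2
Step 6 ('rot'): needs 3 value(s) but depth is 2 — STACK UNDERFLOW

Answer: step 6: rot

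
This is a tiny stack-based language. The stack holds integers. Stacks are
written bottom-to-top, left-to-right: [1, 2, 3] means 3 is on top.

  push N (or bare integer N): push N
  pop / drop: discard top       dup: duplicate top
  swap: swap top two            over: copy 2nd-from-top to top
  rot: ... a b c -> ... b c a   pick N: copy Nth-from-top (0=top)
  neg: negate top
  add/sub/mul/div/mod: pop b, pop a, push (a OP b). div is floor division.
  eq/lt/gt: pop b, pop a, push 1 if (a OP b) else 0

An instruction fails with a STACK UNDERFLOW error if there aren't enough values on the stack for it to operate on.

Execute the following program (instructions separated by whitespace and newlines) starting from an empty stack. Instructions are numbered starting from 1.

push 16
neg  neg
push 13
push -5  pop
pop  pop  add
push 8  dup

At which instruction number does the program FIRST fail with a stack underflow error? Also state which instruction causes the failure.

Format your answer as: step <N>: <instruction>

Step 1 ('push 16'): stack = [16], depth = 1
Step 2 ('neg'): stack = [-16], depth = 1
Step 3 ('neg'): stack = [16], depth = 1
Step 4 ('push 13'): stack = [16, 13], depth = 2
Step 5 ('push -5'): stack = [16, 13, -5], depth = 3
Step 6 ('pop'): stack = [16, 13], depth = 2
Step 7 ('pop'): stack = [16], depth = 1
Step 8 ('pop'): stack = [], depth = 0
Step 9 ('add'): needs 2 value(s) but depth is 0 — STACK UNDERFLOW

Answer: step 9: add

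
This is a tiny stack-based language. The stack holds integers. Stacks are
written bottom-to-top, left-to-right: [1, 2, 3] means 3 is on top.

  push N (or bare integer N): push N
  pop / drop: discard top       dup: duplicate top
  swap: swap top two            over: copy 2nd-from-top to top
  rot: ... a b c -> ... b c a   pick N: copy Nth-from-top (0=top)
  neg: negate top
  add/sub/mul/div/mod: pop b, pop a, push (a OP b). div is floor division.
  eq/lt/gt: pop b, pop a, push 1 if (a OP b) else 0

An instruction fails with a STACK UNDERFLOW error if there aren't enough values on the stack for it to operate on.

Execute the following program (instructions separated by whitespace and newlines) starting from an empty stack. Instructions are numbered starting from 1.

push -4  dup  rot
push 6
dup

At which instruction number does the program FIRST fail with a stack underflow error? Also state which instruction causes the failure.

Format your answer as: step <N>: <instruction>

Answer: step 3: rot

Derivation:
Step 1 ('push -4'): stack = [-4], depth = 1
Step 2 ('dup'): stack = [-4, -4], depth = 2
Step 3 ('rot'): needs 3 value(s) but depth is 2 — STACK UNDERFLOW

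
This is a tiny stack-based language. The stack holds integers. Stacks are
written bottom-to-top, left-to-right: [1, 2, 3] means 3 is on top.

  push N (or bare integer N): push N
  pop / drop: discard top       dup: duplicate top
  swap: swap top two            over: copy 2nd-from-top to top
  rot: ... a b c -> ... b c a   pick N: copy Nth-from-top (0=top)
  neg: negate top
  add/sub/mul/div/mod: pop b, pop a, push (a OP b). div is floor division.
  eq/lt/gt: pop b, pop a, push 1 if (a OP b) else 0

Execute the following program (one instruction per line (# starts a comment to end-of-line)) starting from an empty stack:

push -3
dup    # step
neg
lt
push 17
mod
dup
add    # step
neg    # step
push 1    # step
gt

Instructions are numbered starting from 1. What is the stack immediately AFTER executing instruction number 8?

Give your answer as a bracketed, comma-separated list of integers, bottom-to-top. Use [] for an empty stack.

Step 1 ('push -3'): [-3]
Step 2 ('dup'): [-3, -3]
Step 3 ('neg'): [-3, 3]
Step 4 ('lt'): [1]
Step 5 ('push 17'): [1, 17]
Step 6 ('mod'): [1]
Step 7 ('dup'): [1, 1]
Step 8 ('add'): [2]

Answer: [2]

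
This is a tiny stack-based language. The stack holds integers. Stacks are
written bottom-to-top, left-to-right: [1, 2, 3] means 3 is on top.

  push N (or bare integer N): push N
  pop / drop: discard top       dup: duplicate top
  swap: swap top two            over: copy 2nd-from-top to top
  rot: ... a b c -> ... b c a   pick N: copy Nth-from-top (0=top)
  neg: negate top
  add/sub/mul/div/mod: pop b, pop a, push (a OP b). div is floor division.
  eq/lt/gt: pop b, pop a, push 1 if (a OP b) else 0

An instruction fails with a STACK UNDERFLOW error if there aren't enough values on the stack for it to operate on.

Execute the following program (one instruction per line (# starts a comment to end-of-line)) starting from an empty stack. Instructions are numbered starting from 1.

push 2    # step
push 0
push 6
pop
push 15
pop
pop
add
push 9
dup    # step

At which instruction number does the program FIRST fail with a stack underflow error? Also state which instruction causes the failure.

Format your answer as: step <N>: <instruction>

Step 1 ('push 2'): stack = [2], depth = 1
Step 2 ('push 0'): stack = [2, 0], depth = 2
Step 3 ('push 6'): stack = [2, 0, 6], depth = 3
Step 4 ('pop'): stack = [2, 0], depth = 2
Step 5 ('push 15'): stack = [2, 0, 15], depth = 3
Step 6 ('pop'): stack = [2, 0], depth = 2
Step 7 ('pop'): stack = [2], depth = 1
Step 8 ('add'): needs 2 value(s) but depth is 1 — STACK UNDERFLOW

Answer: step 8: add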